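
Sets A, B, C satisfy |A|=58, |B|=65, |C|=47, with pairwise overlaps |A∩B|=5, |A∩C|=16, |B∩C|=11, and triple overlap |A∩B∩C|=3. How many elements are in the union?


|A∪B∪C| = |A|+|B|+|C| - |A∩B|-|A∩C|-|B∩C| + |A∩B∩C|
= 58+65+47 - 5-16-11 + 3
= 170 - 32 + 3
= 141

|A ∪ B ∪ C| = 141


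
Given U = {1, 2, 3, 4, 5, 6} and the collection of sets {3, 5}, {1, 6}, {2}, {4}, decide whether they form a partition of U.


A partition requires: (1) non-empty parts, (2) pairwise disjoint, (3) union = U
Parts: {3, 5}, {1, 6}, {2}, {4}
Union of parts: {1, 2, 3, 4, 5, 6}
U = {1, 2, 3, 4, 5, 6}
All non-empty? True
Pairwise disjoint? True
Covers U? True

Yes, valid partition


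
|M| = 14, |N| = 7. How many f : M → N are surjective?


n = |M| = 14, k = |N| = 7. Surjections via inclusion-exclusion:
S(n,k) = Σ(-1)^i × C(k,i) × (k-i)^n, i=0 to k
i=0: (-1)^0×C(7,0)×7^14 = 678223072849
i=1: (-1)^1×C(7,1)×6^14 = -548549148672
i=2: (-1)^2×C(7,2)×5^14 = 128173828125
i=3: (-1)^3×C(7,3)×4^14 = -9395240960
i=4: (-1)^4×C(7,4)×3^14 = 167403915
i=5: (-1)^5×C(7,5)×2^14 = -344064
i=6: (-1)^6×C(7,6)×1^14 = 7
i=7: (-1)^7×C(7,7)×0^14 = 0
Total = 248619571200

Number of surjections = 248619571200


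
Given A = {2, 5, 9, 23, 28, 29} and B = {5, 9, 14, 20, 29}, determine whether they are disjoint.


Disjoint means A ∩ B = ∅.
A ∩ B = {5, 9, 29}
A ∩ B ≠ ∅, so A and B are NOT disjoint.

No, A and B are not disjoint (A ∩ B = {5, 9, 29})


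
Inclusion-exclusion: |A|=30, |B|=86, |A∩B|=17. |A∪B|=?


|A ∪ B| = |A| + |B| - |A ∩ B|
= 30 + 86 - 17
= 99

|A ∪ B| = 99


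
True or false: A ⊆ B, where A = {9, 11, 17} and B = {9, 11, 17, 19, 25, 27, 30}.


A ⊆ B means every element of A is in B.
All elements of A are in B.
So A ⊆ B.

Yes, A ⊆ B


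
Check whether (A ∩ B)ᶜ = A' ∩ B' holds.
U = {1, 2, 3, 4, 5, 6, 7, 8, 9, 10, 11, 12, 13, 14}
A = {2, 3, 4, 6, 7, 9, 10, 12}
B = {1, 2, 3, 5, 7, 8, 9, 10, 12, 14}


LHS: A ∩ B = {2, 3, 7, 9, 10, 12}
(A ∩ B)' = U \ (A ∩ B) = {1, 4, 5, 6, 8, 11, 13, 14}
A' = {1, 5, 8, 11, 13, 14}, B' = {4, 6, 11, 13}
Claimed RHS: A' ∩ B' = {11, 13}
Identity is INVALID: LHS = {1, 4, 5, 6, 8, 11, 13, 14} but the RHS claimed here equals {11, 13}. The correct form is (A ∩ B)' = A' ∪ B'.

Identity is invalid: (A ∩ B)' = {1, 4, 5, 6, 8, 11, 13, 14} but A' ∩ B' = {11, 13}. The correct De Morgan law is (A ∩ B)' = A' ∪ B'.


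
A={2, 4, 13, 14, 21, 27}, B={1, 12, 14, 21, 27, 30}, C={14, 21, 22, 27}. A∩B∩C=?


A ∩ B = {14, 21, 27}
(A ∩ B) ∩ C = {14, 21, 27}

A ∩ B ∩ C = {14, 21, 27}


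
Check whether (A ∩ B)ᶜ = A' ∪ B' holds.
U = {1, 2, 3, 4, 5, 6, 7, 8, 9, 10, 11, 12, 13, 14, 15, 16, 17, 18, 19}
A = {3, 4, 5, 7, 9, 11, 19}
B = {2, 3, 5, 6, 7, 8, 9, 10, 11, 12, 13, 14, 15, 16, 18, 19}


LHS: A ∩ B = {3, 5, 7, 9, 11, 19}
(A ∩ B)' = U \ (A ∩ B) = {1, 2, 4, 6, 8, 10, 12, 13, 14, 15, 16, 17, 18}
A' = {1, 2, 6, 8, 10, 12, 13, 14, 15, 16, 17, 18}, B' = {1, 4, 17}
Claimed RHS: A' ∪ B' = {1, 2, 4, 6, 8, 10, 12, 13, 14, 15, 16, 17, 18}
Identity is VALID: LHS = RHS = {1, 2, 4, 6, 8, 10, 12, 13, 14, 15, 16, 17, 18} ✓

Identity is valid. (A ∩ B)' = A' ∪ B' = {1, 2, 4, 6, 8, 10, 12, 13, 14, 15, 16, 17, 18}


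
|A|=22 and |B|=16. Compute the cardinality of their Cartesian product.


|A × B| = |A| × |B|
= 22 × 16
= 352

|A × B| = 352


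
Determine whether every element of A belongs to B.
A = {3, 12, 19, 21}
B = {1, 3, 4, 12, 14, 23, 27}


A ⊆ B means every element of A is in B.
Elements in A not in B: {19, 21}
So A ⊄ B.

No, A ⊄ B


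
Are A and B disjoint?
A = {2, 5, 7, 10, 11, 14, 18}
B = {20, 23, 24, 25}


Disjoint means A ∩ B = ∅.
A ∩ B = ∅
A ∩ B = ∅, so A and B are disjoint.

Yes, A and B are disjoint


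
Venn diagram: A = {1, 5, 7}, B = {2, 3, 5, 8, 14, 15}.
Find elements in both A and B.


A = {1, 5, 7}
B = {2, 3, 5, 8, 14, 15}
Region: in both A and B
Elements: {5}

Elements in both A and B: {5}


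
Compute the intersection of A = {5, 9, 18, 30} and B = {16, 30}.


A ∩ B = elements in both A and B
A = {5, 9, 18, 30}
B = {16, 30}
A ∩ B = {30}

A ∩ B = {30}


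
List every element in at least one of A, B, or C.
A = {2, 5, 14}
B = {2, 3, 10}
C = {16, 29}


A ∪ B = {2, 3, 5, 10, 14}
(A ∪ B) ∪ C = {2, 3, 5, 10, 14, 16, 29}

A ∪ B ∪ C = {2, 3, 5, 10, 14, 16, 29}


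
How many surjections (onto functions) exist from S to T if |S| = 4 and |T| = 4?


n = |S| = 4, k = |T| = 4. Surjections via inclusion-exclusion:
S(n,k) = Σ(-1)^i × C(k,i) × (k-i)^n, i=0 to k
i=0: (-1)^0×C(4,0)×4^4 = 256
i=1: (-1)^1×C(4,1)×3^4 = -324
i=2: (-1)^2×C(4,2)×2^4 = 96
i=3: (-1)^3×C(4,3)×1^4 = -4
i=4: (-1)^4×C(4,4)×0^4 = 0
Total = 24

Number of surjections = 24


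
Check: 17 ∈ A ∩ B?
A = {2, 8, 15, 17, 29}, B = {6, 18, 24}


A = {2, 8, 15, 17, 29}, B = {6, 18, 24}
A ∩ B = elements in both A and B
A ∩ B = ∅
Checking if 17 ∈ A ∩ B
17 is not in A ∩ B → False

17 ∉ A ∩ B


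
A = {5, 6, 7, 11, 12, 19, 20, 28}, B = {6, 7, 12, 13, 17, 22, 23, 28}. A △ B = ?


A △ B = (A \ B) ∪ (B \ A) = elements in exactly one of A or B
A \ B = {5, 11, 19, 20}
B \ A = {13, 17, 22, 23}
A △ B = {5, 11, 13, 17, 19, 20, 22, 23}

A △ B = {5, 11, 13, 17, 19, 20, 22, 23}


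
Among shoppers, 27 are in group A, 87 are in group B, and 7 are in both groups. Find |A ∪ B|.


|A ∪ B| = |A| + |B| - |A ∩ B|
= 27 + 87 - 7
= 107

|A ∪ B| = 107


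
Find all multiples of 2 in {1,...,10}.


Checking each candidate:
Condition: multiples of 2 in {1,...,10}
Result = {2, 4, 6, 8, 10}

{2, 4, 6, 8, 10}


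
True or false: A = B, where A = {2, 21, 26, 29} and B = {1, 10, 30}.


Two sets are equal iff they have exactly the same elements.
A = {2, 21, 26, 29}
B = {1, 10, 30}
Differences: {1, 2, 10, 21, 26, 29, 30}
A ≠ B

No, A ≠ B


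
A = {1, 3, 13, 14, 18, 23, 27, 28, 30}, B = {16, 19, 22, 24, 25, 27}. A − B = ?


A \ B = elements in A but not in B
A = {1, 3, 13, 14, 18, 23, 27, 28, 30}
B = {16, 19, 22, 24, 25, 27}
Remove from A any elements in B
A \ B = {1, 3, 13, 14, 18, 23, 28, 30}

A \ B = {1, 3, 13, 14, 18, 23, 28, 30}


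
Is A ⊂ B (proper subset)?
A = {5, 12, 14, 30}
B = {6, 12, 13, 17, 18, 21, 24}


A ⊂ B requires: A ⊆ B AND A ≠ B.
A ⊆ B? No
A ⊄ B, so A is not a proper subset.

No, A is not a proper subset of B


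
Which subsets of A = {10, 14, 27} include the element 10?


A subset of A contains 10 iff the remaining 2 elements form any subset of A \ {10}.
Count: 2^(n-1) = 2^2 = 4
Subsets containing 10: {10}, {10, 14}, {10, 27}, {10, 14, 27}

Subsets containing 10 (4 total): {10}, {10, 14}, {10, 27}, {10, 14, 27}


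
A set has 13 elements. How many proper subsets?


Total subsets = 2^n = 2^13 = 8192
Proper subsets exclude the set itself: 2^n - 1
= 8192 - 1
= 8191

Number of proper subsets = 8191


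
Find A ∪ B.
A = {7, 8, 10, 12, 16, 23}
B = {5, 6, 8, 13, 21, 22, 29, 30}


A ∪ B = all elements in A or B (or both)
A = {7, 8, 10, 12, 16, 23}
B = {5, 6, 8, 13, 21, 22, 29, 30}
A ∪ B = {5, 6, 7, 8, 10, 12, 13, 16, 21, 22, 23, 29, 30}

A ∪ B = {5, 6, 7, 8, 10, 12, 13, 16, 21, 22, 23, 29, 30}


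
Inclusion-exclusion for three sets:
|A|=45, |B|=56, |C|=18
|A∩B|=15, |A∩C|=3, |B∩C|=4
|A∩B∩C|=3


|A∪B∪C| = |A|+|B|+|C| - |A∩B|-|A∩C|-|B∩C| + |A∩B∩C|
= 45+56+18 - 15-3-4 + 3
= 119 - 22 + 3
= 100

|A ∪ B ∪ C| = 100


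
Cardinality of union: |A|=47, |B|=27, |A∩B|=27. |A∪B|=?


|A ∪ B| = |A| + |B| - |A ∩ B|
= 47 + 27 - 27
= 47

|A ∪ B| = 47


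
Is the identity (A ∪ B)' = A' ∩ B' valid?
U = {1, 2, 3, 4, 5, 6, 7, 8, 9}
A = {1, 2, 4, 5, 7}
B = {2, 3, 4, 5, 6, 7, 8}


LHS: A ∪ B = {1, 2, 3, 4, 5, 6, 7, 8}
(A ∪ B)' = U \ (A ∪ B) = {9}
A' = {3, 6, 8, 9}, B' = {1, 9}
Claimed RHS: A' ∩ B' = {9}
Identity is VALID: LHS = RHS = {9} ✓

Identity is valid. (A ∪ B)' = A' ∩ B' = {9}


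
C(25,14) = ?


C(n,k) = n! / (k!(n-k)!)
C(25,14) = 25! / (14!11!)
= 4457400

C(25,14) = 4457400


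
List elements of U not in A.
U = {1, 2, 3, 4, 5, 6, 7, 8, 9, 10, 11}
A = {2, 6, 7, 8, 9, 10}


Aᶜ = U \ A = elements in U but not in A
U = {1, 2, 3, 4, 5, 6, 7, 8, 9, 10, 11}
A = {2, 6, 7, 8, 9, 10}
Aᶜ = {1, 3, 4, 5, 11}

Aᶜ = {1, 3, 4, 5, 11}


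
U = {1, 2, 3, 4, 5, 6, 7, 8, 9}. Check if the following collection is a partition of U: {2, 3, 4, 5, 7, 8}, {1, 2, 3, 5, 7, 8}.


A partition requires: (1) non-empty parts, (2) pairwise disjoint, (3) union = U
Parts: {2, 3, 4, 5, 7, 8}, {1, 2, 3, 5, 7, 8}
Union of parts: {1, 2, 3, 4, 5, 7, 8}
U = {1, 2, 3, 4, 5, 6, 7, 8, 9}
All non-empty? True
Pairwise disjoint? False
Covers U? False

No, not a valid partition


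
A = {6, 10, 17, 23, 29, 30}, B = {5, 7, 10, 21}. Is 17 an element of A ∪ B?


A = {6, 10, 17, 23, 29, 30}, B = {5, 7, 10, 21}
A ∪ B = all elements in A or B
A ∪ B = {5, 6, 7, 10, 17, 21, 23, 29, 30}
Checking if 17 ∈ A ∪ B
17 is in A ∪ B → True

17 ∈ A ∪ B


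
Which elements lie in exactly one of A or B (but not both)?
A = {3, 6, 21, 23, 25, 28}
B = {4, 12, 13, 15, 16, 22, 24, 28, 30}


A △ B = (A \ B) ∪ (B \ A) = elements in exactly one of A or B
A \ B = {3, 6, 21, 23, 25}
B \ A = {4, 12, 13, 15, 16, 22, 24, 30}
A △ B = {3, 4, 6, 12, 13, 15, 16, 21, 22, 23, 24, 25, 30}

A △ B = {3, 4, 6, 12, 13, 15, 16, 21, 22, 23, 24, 25, 30}


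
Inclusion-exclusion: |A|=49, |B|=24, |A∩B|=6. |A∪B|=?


|A ∪ B| = |A| + |B| - |A ∩ B|
= 49 + 24 - 6
= 67

|A ∪ B| = 67


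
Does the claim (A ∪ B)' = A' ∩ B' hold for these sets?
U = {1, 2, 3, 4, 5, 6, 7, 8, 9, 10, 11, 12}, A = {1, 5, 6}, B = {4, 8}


LHS: A ∪ B = {1, 4, 5, 6, 8}
(A ∪ B)' = U \ (A ∪ B) = {2, 3, 7, 9, 10, 11, 12}
A' = {2, 3, 4, 7, 8, 9, 10, 11, 12}, B' = {1, 2, 3, 5, 6, 7, 9, 10, 11, 12}
Claimed RHS: A' ∩ B' = {2, 3, 7, 9, 10, 11, 12}
Identity is VALID: LHS = RHS = {2, 3, 7, 9, 10, 11, 12} ✓

Identity is valid. (A ∪ B)' = A' ∩ B' = {2, 3, 7, 9, 10, 11, 12}


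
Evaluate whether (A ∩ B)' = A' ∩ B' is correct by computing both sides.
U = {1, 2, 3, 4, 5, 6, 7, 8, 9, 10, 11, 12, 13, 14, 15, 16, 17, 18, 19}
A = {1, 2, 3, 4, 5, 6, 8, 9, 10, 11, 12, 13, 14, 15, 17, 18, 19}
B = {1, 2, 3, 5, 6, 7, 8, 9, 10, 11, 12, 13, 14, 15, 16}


LHS: A ∩ B = {1, 2, 3, 5, 6, 8, 9, 10, 11, 12, 13, 14, 15}
(A ∩ B)' = U \ (A ∩ B) = {4, 7, 16, 17, 18, 19}
A' = {7, 16}, B' = {4, 17, 18, 19}
Claimed RHS: A' ∩ B' = ∅
Identity is INVALID: LHS = {4, 7, 16, 17, 18, 19} but the RHS claimed here equals ∅. The correct form is (A ∩ B)' = A' ∪ B'.

Identity is invalid: (A ∩ B)' = {4, 7, 16, 17, 18, 19} but A' ∩ B' = ∅. The correct De Morgan law is (A ∩ B)' = A' ∪ B'.


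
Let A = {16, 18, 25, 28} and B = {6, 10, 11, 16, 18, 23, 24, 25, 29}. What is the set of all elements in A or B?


A ∪ B = all elements in A or B (or both)
A = {16, 18, 25, 28}
B = {6, 10, 11, 16, 18, 23, 24, 25, 29}
A ∪ B = {6, 10, 11, 16, 18, 23, 24, 25, 28, 29}

A ∪ B = {6, 10, 11, 16, 18, 23, 24, 25, 28, 29}


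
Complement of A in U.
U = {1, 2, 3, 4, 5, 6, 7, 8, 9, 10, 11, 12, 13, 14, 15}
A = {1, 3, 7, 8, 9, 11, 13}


Aᶜ = U \ A = elements in U but not in A
U = {1, 2, 3, 4, 5, 6, 7, 8, 9, 10, 11, 12, 13, 14, 15}
A = {1, 3, 7, 8, 9, 11, 13}
Aᶜ = {2, 4, 5, 6, 10, 12, 14, 15}

Aᶜ = {2, 4, 5, 6, 10, 12, 14, 15}


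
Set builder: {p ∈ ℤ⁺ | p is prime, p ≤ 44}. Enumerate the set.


Checking each candidate:
Condition: primes ≤ 44
Result = {2, 3, 5, 7, 11, 13, 17, 19, 23, 29, 31, 37, 41, 43}

{2, 3, 5, 7, 11, 13, 17, 19, 23, 29, 31, 37, 41, 43}


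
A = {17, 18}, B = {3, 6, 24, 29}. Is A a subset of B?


A ⊆ B means every element of A is in B.
Elements in A not in B: {17, 18}
So A ⊄ B.

No, A ⊄ B


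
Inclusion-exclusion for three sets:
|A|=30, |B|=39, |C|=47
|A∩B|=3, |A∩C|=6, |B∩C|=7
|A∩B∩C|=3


|A∪B∪C| = |A|+|B|+|C| - |A∩B|-|A∩C|-|B∩C| + |A∩B∩C|
= 30+39+47 - 3-6-7 + 3
= 116 - 16 + 3
= 103

|A ∪ B ∪ C| = 103


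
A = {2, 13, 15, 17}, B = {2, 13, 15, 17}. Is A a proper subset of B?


A ⊂ B requires: A ⊆ B AND A ≠ B.
A ⊆ B? Yes
A = B? Yes
A = B, so A is not a PROPER subset.

No, A is not a proper subset of B


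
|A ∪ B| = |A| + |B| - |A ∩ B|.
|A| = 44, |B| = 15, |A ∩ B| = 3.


|A ∪ B| = |A| + |B| - |A ∩ B|
= 44 + 15 - 3
= 56

|A ∪ B| = 56


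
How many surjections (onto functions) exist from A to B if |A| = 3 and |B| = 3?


n = |A| = 3, k = |B| = 3. Surjections via inclusion-exclusion:
S(n,k) = Σ(-1)^i × C(k,i) × (k-i)^n, i=0 to k
i=0: (-1)^0×C(3,0)×3^3 = 27
i=1: (-1)^1×C(3,1)×2^3 = -24
i=2: (-1)^2×C(3,2)×1^3 = 3
i=3: (-1)^3×C(3,3)×0^3 = 0
Total = 6

Number of surjections = 6


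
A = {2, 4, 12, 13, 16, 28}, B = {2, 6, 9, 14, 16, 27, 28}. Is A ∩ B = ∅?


Disjoint means A ∩ B = ∅.
A ∩ B = {2, 16, 28}
A ∩ B ≠ ∅, so A and B are NOT disjoint.

No, A and B are not disjoint (A ∩ B = {2, 16, 28})


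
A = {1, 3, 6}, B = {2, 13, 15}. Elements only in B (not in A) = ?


A = {1, 3, 6}
B = {2, 13, 15}
Region: only in B (not in A)
Elements: {2, 13, 15}

Elements only in B (not in A): {2, 13, 15}


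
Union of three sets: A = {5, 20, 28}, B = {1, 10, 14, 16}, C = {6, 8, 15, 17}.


A ∪ B = {1, 5, 10, 14, 16, 20, 28}
(A ∪ B) ∪ C = {1, 5, 6, 8, 10, 14, 15, 16, 17, 20, 28}

A ∪ B ∪ C = {1, 5, 6, 8, 10, 14, 15, 16, 17, 20, 28}


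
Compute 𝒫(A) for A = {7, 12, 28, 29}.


|A| = 4, so |P(A)| = 2^4 = 16
Enumerate subsets by cardinality (0 to 4):
∅, {7}, {12}, {28}, {29}, {7, 12}, {7, 28}, {7, 29}, {12, 28}, {12, 29}, {28, 29}, {7, 12, 28}, {7, 12, 29}, {7, 28, 29}, {12, 28, 29}, {7, 12, 28, 29}

P(A) has 16 subsets: ∅, {7}, {12}, {28}, {29}, {7, 12}, {7, 28}, {7, 29}, {12, 28}, {12, 29}, {28, 29}, {7, 12, 28}, {7, 12, 29}, {7, 28, 29}, {12, 28, 29}, {7, 12, 28, 29}


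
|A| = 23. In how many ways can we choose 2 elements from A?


C(n,k) = n! / (k!(n-k)!)
C(23,2) = 23! / (2!21!)
= 253

C(23,2) = 253


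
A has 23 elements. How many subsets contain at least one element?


Total subsets = 2^n = 2^23 = 8388608
Non-empty subsets exclude the empty set: 2^n - 1
= 8388608 - 1
= 8388607

Number of non-empty subsets = 8388607


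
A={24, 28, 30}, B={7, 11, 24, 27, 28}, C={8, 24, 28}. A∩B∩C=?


A ∩ B = {24, 28}
(A ∩ B) ∩ C = {24, 28}

A ∩ B ∩ C = {24, 28}


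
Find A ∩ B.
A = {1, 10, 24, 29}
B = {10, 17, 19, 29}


A ∩ B = elements in both A and B
A = {1, 10, 24, 29}
B = {10, 17, 19, 29}
A ∩ B = {10, 29}

A ∩ B = {10, 29}


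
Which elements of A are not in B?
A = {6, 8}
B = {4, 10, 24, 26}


A \ B = elements in A but not in B
A = {6, 8}
B = {4, 10, 24, 26}
Remove from A any elements in B
A \ B = {6, 8}

A \ B = {6, 8}


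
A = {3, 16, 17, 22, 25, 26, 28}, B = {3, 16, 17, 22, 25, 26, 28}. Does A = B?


Two sets are equal iff they have exactly the same elements.
A = {3, 16, 17, 22, 25, 26, 28}
B = {3, 16, 17, 22, 25, 26, 28}
Same elements → A = B

Yes, A = B


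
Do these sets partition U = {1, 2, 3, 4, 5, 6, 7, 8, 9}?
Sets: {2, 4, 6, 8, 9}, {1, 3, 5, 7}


A partition requires: (1) non-empty parts, (2) pairwise disjoint, (3) union = U
Parts: {2, 4, 6, 8, 9}, {1, 3, 5, 7}
Union of parts: {1, 2, 3, 4, 5, 6, 7, 8, 9}
U = {1, 2, 3, 4, 5, 6, 7, 8, 9}
All non-empty? True
Pairwise disjoint? True
Covers U? True

Yes, valid partition


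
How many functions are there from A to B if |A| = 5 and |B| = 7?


Each of |A| = 5 inputs maps to any of |B| = 7 outputs.
# functions = |B|^|A| = 7^5
= 16807

Number of functions = 16807


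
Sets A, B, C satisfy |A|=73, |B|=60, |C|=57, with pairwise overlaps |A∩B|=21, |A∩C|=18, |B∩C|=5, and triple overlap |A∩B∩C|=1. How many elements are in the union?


|A∪B∪C| = |A|+|B|+|C| - |A∩B|-|A∩C|-|B∩C| + |A∩B∩C|
= 73+60+57 - 21-18-5 + 1
= 190 - 44 + 1
= 147

|A ∪ B ∪ C| = 147


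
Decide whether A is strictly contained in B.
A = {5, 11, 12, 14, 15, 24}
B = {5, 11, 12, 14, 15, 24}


A ⊂ B requires: A ⊆ B AND A ≠ B.
A ⊆ B? Yes
A = B? Yes
A = B, so A is not a PROPER subset.

No, A is not a proper subset of B


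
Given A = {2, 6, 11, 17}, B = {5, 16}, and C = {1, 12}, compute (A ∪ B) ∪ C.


A ∪ B = {2, 5, 6, 11, 16, 17}
(A ∪ B) ∪ C = {1, 2, 5, 6, 11, 12, 16, 17}

A ∪ B ∪ C = {1, 2, 5, 6, 11, 12, 16, 17}


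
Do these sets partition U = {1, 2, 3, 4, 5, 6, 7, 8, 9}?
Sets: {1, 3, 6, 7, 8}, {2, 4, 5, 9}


A partition requires: (1) non-empty parts, (2) pairwise disjoint, (3) union = U
Parts: {1, 3, 6, 7, 8}, {2, 4, 5, 9}
Union of parts: {1, 2, 3, 4, 5, 6, 7, 8, 9}
U = {1, 2, 3, 4, 5, 6, 7, 8, 9}
All non-empty? True
Pairwise disjoint? True
Covers U? True

Yes, valid partition


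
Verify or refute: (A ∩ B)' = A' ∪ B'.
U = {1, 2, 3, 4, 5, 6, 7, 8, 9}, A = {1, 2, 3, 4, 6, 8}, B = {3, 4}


LHS: A ∩ B = {3, 4}
(A ∩ B)' = U \ (A ∩ B) = {1, 2, 5, 6, 7, 8, 9}
A' = {5, 7, 9}, B' = {1, 2, 5, 6, 7, 8, 9}
Claimed RHS: A' ∪ B' = {1, 2, 5, 6, 7, 8, 9}
Identity is VALID: LHS = RHS = {1, 2, 5, 6, 7, 8, 9} ✓

Identity is valid. (A ∩ B)' = A' ∪ B' = {1, 2, 5, 6, 7, 8, 9}


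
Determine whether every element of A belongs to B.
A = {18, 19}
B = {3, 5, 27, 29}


A ⊆ B means every element of A is in B.
Elements in A not in B: {18, 19}
So A ⊄ B.

No, A ⊄ B


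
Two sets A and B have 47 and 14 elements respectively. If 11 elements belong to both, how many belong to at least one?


|A ∪ B| = |A| + |B| - |A ∩ B|
= 47 + 14 - 11
= 50

|A ∪ B| = 50


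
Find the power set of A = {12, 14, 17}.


|A| = 3, so |P(A)| = 2^3 = 8
Enumerate subsets by cardinality (0 to 3):
∅, {12}, {14}, {17}, {12, 14}, {12, 17}, {14, 17}, {12, 14, 17}

P(A) has 8 subsets: ∅, {12}, {14}, {17}, {12, 14}, {12, 17}, {14, 17}, {12, 14, 17}


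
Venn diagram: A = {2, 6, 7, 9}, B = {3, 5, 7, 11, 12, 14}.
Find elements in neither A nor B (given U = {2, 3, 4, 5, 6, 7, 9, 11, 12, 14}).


A = {2, 6, 7, 9}
B = {3, 5, 7, 11, 12, 14}
Region: in neither A nor B (given U = {2, 3, 4, 5, 6, 7, 9, 11, 12, 14})
Elements: {4}

Elements in neither A nor B (given U = {2, 3, 4, 5, 6, 7, 9, 11, 12, 14}): {4}


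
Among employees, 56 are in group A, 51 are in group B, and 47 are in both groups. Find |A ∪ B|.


|A ∪ B| = |A| + |B| - |A ∩ B|
= 56 + 51 - 47
= 60

|A ∪ B| = 60


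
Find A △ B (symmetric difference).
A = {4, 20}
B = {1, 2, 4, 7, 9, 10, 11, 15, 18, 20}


A △ B = (A \ B) ∪ (B \ A) = elements in exactly one of A or B
A \ B = ∅
B \ A = {1, 2, 7, 9, 10, 11, 15, 18}
A △ B = {1, 2, 7, 9, 10, 11, 15, 18}

A △ B = {1, 2, 7, 9, 10, 11, 15, 18}


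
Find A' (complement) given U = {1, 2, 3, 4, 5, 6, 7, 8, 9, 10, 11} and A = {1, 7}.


Aᶜ = U \ A = elements in U but not in A
U = {1, 2, 3, 4, 5, 6, 7, 8, 9, 10, 11}
A = {1, 7}
Aᶜ = {2, 3, 4, 5, 6, 8, 9, 10, 11}

Aᶜ = {2, 3, 4, 5, 6, 8, 9, 10, 11}


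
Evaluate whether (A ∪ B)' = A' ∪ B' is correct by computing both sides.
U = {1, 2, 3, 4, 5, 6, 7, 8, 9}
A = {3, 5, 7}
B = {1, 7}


LHS: A ∪ B = {1, 3, 5, 7}
(A ∪ B)' = U \ (A ∪ B) = {2, 4, 6, 8, 9}
A' = {1, 2, 4, 6, 8, 9}, B' = {2, 3, 4, 5, 6, 8, 9}
Claimed RHS: A' ∪ B' = {1, 2, 3, 4, 5, 6, 8, 9}
Identity is INVALID: LHS = {2, 4, 6, 8, 9} but the RHS claimed here equals {1, 2, 3, 4, 5, 6, 8, 9}. The correct form is (A ∪ B)' = A' ∩ B'.

Identity is invalid: (A ∪ B)' = {2, 4, 6, 8, 9} but A' ∪ B' = {1, 2, 3, 4, 5, 6, 8, 9}. The correct De Morgan law is (A ∪ B)' = A' ∩ B'.


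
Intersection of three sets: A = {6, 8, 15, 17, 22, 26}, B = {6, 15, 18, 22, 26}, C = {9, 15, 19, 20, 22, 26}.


A ∩ B = {6, 15, 22, 26}
(A ∩ B) ∩ C = {15, 22, 26}

A ∩ B ∩ C = {15, 22, 26}


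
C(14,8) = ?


C(n,k) = n! / (k!(n-k)!)
C(14,8) = 14! / (8!6!)
= 3003

C(14,8) = 3003


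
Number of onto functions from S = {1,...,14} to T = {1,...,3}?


n = |S| = 14, k = |T| = 3. Surjections via inclusion-exclusion:
S(n,k) = Σ(-1)^i × C(k,i) × (k-i)^n, i=0 to k
i=0: (-1)^0×C(3,0)×3^14 = 4782969
i=1: (-1)^1×C(3,1)×2^14 = -49152
i=2: (-1)^2×C(3,2)×1^14 = 3
i=3: (-1)^3×C(3,3)×0^14 = 0
Total = 4733820

Number of surjections = 4733820


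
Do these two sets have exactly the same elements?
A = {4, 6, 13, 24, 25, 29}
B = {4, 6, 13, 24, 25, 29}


Two sets are equal iff they have exactly the same elements.
A = {4, 6, 13, 24, 25, 29}
B = {4, 6, 13, 24, 25, 29}
Same elements → A = B

Yes, A = B


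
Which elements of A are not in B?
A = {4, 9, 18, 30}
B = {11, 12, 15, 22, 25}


A \ B = elements in A but not in B
A = {4, 9, 18, 30}
B = {11, 12, 15, 22, 25}
Remove from A any elements in B
A \ B = {4, 9, 18, 30}

A \ B = {4, 9, 18, 30}


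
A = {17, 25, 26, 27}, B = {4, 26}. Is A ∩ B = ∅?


Disjoint means A ∩ B = ∅.
A ∩ B = {26}
A ∩ B ≠ ∅, so A and B are NOT disjoint.

No, A and B are not disjoint (A ∩ B = {26})


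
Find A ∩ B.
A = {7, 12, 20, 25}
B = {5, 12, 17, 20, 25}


A ∩ B = elements in both A and B
A = {7, 12, 20, 25}
B = {5, 12, 17, 20, 25}
A ∩ B = {12, 20, 25}

A ∩ B = {12, 20, 25}


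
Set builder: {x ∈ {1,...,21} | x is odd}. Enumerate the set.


Checking each candidate:
Condition: odd numbers in {1,...,21}
Result = {1, 3, 5, 7, 9, 11, 13, 15, 17, 19, 21}

{1, 3, 5, 7, 9, 11, 13, 15, 17, 19, 21}


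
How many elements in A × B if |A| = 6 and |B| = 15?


|A × B| = |A| × |B|
= 6 × 15
= 90

|A × B| = 90


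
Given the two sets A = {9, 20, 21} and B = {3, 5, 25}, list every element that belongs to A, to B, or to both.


A ∪ B = all elements in A or B (or both)
A = {9, 20, 21}
B = {3, 5, 25}
A ∪ B = {3, 5, 9, 20, 21, 25}

A ∪ B = {3, 5, 9, 20, 21, 25}


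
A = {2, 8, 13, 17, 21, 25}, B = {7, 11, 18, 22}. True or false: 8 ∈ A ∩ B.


A = {2, 8, 13, 17, 21, 25}, B = {7, 11, 18, 22}
A ∩ B = elements in both A and B
A ∩ B = ∅
Checking if 8 ∈ A ∩ B
8 is not in A ∩ B → False

8 ∉ A ∩ B


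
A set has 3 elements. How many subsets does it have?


Number of subsets = 2^n
= 2^3
= 8

|P(A)| = 8


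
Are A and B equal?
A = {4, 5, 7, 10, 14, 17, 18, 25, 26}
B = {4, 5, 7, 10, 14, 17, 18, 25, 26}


Two sets are equal iff they have exactly the same elements.
A = {4, 5, 7, 10, 14, 17, 18, 25, 26}
B = {4, 5, 7, 10, 14, 17, 18, 25, 26}
Same elements → A = B

Yes, A = B


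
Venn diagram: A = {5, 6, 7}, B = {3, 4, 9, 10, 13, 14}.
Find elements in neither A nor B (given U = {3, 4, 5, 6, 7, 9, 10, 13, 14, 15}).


A = {5, 6, 7}
B = {3, 4, 9, 10, 13, 14}
Region: in neither A nor B (given U = {3, 4, 5, 6, 7, 9, 10, 13, 14, 15})
Elements: {15}

Elements in neither A nor B (given U = {3, 4, 5, 6, 7, 9, 10, 13, 14, 15}): {15}


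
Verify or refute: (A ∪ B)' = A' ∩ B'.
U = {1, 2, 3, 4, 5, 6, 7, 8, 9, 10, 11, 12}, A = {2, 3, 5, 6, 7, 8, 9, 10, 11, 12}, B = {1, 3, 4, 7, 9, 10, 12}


LHS: A ∪ B = {1, 2, 3, 4, 5, 6, 7, 8, 9, 10, 11, 12}
(A ∪ B)' = U \ (A ∪ B) = ∅
A' = {1, 4}, B' = {2, 5, 6, 8, 11}
Claimed RHS: A' ∩ B' = ∅
Identity is VALID: LHS = RHS = ∅ ✓

Identity is valid. (A ∪ B)' = A' ∩ B' = ∅


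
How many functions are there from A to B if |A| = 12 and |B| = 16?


Each of |A| = 12 inputs maps to any of |B| = 16 outputs.
# functions = |B|^|A| = 16^12
= 281474976710656

Number of functions = 281474976710656


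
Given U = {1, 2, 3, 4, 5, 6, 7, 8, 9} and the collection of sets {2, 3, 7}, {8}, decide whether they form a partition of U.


A partition requires: (1) non-empty parts, (2) pairwise disjoint, (3) union = U
Parts: {2, 3, 7}, {8}
Union of parts: {2, 3, 7, 8}
U = {1, 2, 3, 4, 5, 6, 7, 8, 9}
All non-empty? True
Pairwise disjoint? True
Covers U? False

No, not a valid partition


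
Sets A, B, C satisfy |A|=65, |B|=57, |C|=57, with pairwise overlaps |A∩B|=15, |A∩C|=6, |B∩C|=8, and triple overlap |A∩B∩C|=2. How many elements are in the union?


|A∪B∪C| = |A|+|B|+|C| - |A∩B|-|A∩C|-|B∩C| + |A∩B∩C|
= 65+57+57 - 15-6-8 + 2
= 179 - 29 + 2
= 152

|A ∪ B ∪ C| = 152


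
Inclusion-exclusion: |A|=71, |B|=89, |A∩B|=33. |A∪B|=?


|A ∪ B| = |A| + |B| - |A ∩ B|
= 71 + 89 - 33
= 127

|A ∪ B| = 127


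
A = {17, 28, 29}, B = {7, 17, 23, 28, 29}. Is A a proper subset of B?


A ⊂ B requires: A ⊆ B AND A ≠ B.
A ⊆ B? Yes
A = B? No
A ⊂ B: Yes (A is a proper subset of B)

Yes, A ⊂ B


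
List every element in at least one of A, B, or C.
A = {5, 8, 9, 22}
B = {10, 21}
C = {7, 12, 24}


A ∪ B = {5, 8, 9, 10, 21, 22}
(A ∪ B) ∪ C = {5, 7, 8, 9, 10, 12, 21, 22, 24}

A ∪ B ∪ C = {5, 7, 8, 9, 10, 12, 21, 22, 24}


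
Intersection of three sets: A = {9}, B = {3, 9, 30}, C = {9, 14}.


A ∩ B = {9}
(A ∩ B) ∩ C = {9}

A ∩ B ∩ C = {9}


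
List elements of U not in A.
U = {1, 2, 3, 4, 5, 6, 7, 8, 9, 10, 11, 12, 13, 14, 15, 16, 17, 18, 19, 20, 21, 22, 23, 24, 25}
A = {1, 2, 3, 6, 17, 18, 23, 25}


Aᶜ = U \ A = elements in U but not in A
U = {1, 2, 3, 4, 5, 6, 7, 8, 9, 10, 11, 12, 13, 14, 15, 16, 17, 18, 19, 20, 21, 22, 23, 24, 25}
A = {1, 2, 3, 6, 17, 18, 23, 25}
Aᶜ = {4, 5, 7, 8, 9, 10, 11, 12, 13, 14, 15, 16, 19, 20, 21, 22, 24}

Aᶜ = {4, 5, 7, 8, 9, 10, 11, 12, 13, 14, 15, 16, 19, 20, 21, 22, 24}


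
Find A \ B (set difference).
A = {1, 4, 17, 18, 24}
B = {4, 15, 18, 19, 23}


A \ B = elements in A but not in B
A = {1, 4, 17, 18, 24}
B = {4, 15, 18, 19, 23}
Remove from A any elements in B
A \ B = {1, 17, 24}

A \ B = {1, 17, 24}


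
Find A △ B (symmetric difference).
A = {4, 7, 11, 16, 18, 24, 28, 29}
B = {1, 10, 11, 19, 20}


A △ B = (A \ B) ∪ (B \ A) = elements in exactly one of A or B
A \ B = {4, 7, 16, 18, 24, 28, 29}
B \ A = {1, 10, 19, 20}
A △ B = {1, 4, 7, 10, 16, 18, 19, 20, 24, 28, 29}

A △ B = {1, 4, 7, 10, 16, 18, 19, 20, 24, 28, 29}


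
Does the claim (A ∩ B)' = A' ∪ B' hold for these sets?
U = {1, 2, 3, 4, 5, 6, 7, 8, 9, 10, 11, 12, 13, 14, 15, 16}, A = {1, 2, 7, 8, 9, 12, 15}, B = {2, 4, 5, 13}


LHS: A ∩ B = {2}
(A ∩ B)' = U \ (A ∩ B) = {1, 3, 4, 5, 6, 7, 8, 9, 10, 11, 12, 13, 14, 15, 16}
A' = {3, 4, 5, 6, 10, 11, 13, 14, 16}, B' = {1, 3, 6, 7, 8, 9, 10, 11, 12, 14, 15, 16}
Claimed RHS: A' ∪ B' = {1, 3, 4, 5, 6, 7, 8, 9, 10, 11, 12, 13, 14, 15, 16}
Identity is VALID: LHS = RHS = {1, 3, 4, 5, 6, 7, 8, 9, 10, 11, 12, 13, 14, 15, 16} ✓

Identity is valid. (A ∩ B)' = A' ∪ B' = {1, 3, 4, 5, 6, 7, 8, 9, 10, 11, 12, 13, 14, 15, 16}


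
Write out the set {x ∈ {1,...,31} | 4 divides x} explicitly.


Checking each candidate:
Condition: multiples of 4 in {1,...,31}
Result = {4, 8, 12, 16, 20, 24, 28}

{4, 8, 12, 16, 20, 24, 28}


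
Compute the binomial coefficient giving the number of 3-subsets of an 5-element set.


C(n,k) = n! / (k!(n-k)!)
C(5,3) = 5! / (3!2!)
= 10

C(5,3) = 10


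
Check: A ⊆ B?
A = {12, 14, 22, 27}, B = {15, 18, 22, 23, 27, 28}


A ⊆ B means every element of A is in B.
Elements in A not in B: {12, 14}
So A ⊄ B.

No, A ⊄ B


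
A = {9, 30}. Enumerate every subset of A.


|A| = 2, so |P(A)| = 2^2 = 4
Enumerate subsets by cardinality (0 to 2):
∅, {9}, {30}, {9, 30}

P(A) has 4 subsets: ∅, {9}, {30}, {9, 30}


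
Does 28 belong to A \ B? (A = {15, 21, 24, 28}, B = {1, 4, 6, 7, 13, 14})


A = {15, 21, 24, 28}, B = {1, 4, 6, 7, 13, 14}
A \ B = elements in A but not in B
A \ B = {15, 21, 24, 28}
Checking if 28 ∈ A \ B
28 is in A \ B → True

28 ∈ A \ B


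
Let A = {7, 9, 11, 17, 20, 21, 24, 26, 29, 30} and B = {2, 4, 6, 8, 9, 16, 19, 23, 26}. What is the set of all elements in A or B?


A ∪ B = all elements in A or B (or both)
A = {7, 9, 11, 17, 20, 21, 24, 26, 29, 30}
B = {2, 4, 6, 8, 9, 16, 19, 23, 26}
A ∪ B = {2, 4, 6, 7, 8, 9, 11, 16, 17, 19, 20, 21, 23, 24, 26, 29, 30}

A ∪ B = {2, 4, 6, 7, 8, 9, 11, 16, 17, 19, 20, 21, 23, 24, 26, 29, 30}


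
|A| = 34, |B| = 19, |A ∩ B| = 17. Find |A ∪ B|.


|A ∪ B| = |A| + |B| - |A ∩ B|
= 34 + 19 - 17
= 36

|A ∪ B| = 36


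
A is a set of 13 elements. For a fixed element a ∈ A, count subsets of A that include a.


Subsets of A containing a correspond to subsets of A \ {a}, which has 12 elements.
Count = 2^(n-1) = 2^12
= 4096

Number of subsets containing a = 4096


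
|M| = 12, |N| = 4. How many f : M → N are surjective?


n = |M| = 12, k = |N| = 4. Surjections via inclusion-exclusion:
S(n,k) = Σ(-1)^i × C(k,i) × (k-i)^n, i=0 to k
i=0: (-1)^0×C(4,0)×4^12 = 16777216
i=1: (-1)^1×C(4,1)×3^12 = -2125764
i=2: (-1)^2×C(4,2)×2^12 = 24576
i=3: (-1)^3×C(4,3)×1^12 = -4
i=4: (-1)^4×C(4,4)×0^12 = 0
Total = 14676024

Number of surjections = 14676024


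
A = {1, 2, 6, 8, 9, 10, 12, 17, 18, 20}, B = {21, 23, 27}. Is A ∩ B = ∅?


Disjoint means A ∩ B = ∅.
A ∩ B = ∅
A ∩ B = ∅, so A and B are disjoint.

Yes, A and B are disjoint


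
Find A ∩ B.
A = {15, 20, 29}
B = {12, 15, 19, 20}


A ∩ B = elements in both A and B
A = {15, 20, 29}
B = {12, 15, 19, 20}
A ∩ B = {15, 20}

A ∩ B = {15, 20}


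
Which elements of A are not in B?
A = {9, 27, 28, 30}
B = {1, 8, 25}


A \ B = elements in A but not in B
A = {9, 27, 28, 30}
B = {1, 8, 25}
Remove from A any elements in B
A \ B = {9, 27, 28, 30}

A \ B = {9, 27, 28, 30}


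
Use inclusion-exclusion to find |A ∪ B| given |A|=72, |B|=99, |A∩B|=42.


|A ∪ B| = |A| + |B| - |A ∩ B|
= 72 + 99 - 42
= 129

|A ∪ B| = 129


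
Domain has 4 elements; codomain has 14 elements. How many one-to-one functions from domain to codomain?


An injection sends each of |A| = 4 inputs to a distinct output in B.
# injections = |B|·(|B|-1)·…·(|B|-|A|+1) = 14! / (14 - 4)!
= 14 × 13 × 12 × 11
= 24024

Number of injections = 24024


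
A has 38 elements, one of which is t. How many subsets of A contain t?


Subsets of A containing t correspond to subsets of A \ {t}, which has 37 elements.
Count = 2^(n-1) = 2^37
= 137438953472

Number of subsets containing t = 137438953472


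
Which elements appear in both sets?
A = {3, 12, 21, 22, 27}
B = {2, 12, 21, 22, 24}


A ∩ B = elements in both A and B
A = {3, 12, 21, 22, 27}
B = {2, 12, 21, 22, 24}
A ∩ B = {12, 21, 22}

A ∩ B = {12, 21, 22}


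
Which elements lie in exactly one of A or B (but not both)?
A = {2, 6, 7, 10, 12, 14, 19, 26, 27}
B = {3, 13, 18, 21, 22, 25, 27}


A △ B = (A \ B) ∪ (B \ A) = elements in exactly one of A or B
A \ B = {2, 6, 7, 10, 12, 14, 19, 26}
B \ A = {3, 13, 18, 21, 22, 25}
A △ B = {2, 3, 6, 7, 10, 12, 13, 14, 18, 19, 21, 22, 25, 26}

A △ B = {2, 3, 6, 7, 10, 12, 13, 14, 18, 19, 21, 22, 25, 26}


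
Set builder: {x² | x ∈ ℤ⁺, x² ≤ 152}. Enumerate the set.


Checking each candidate:
Condition: positive perfect squares ≤ 152
Result = {1, 4, 9, 16, 25, 36, 49, 64, 81, 100, 121, 144}

{1, 4, 9, 16, 25, 36, 49, 64, 81, 100, 121, 144}


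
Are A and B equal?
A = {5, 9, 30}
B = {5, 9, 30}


Two sets are equal iff they have exactly the same elements.
A = {5, 9, 30}
B = {5, 9, 30}
Same elements → A = B

Yes, A = B


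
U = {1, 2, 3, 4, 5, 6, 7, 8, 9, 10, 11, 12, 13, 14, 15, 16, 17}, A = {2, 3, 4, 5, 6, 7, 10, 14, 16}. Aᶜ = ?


Aᶜ = U \ A = elements in U but not in A
U = {1, 2, 3, 4, 5, 6, 7, 8, 9, 10, 11, 12, 13, 14, 15, 16, 17}
A = {2, 3, 4, 5, 6, 7, 10, 14, 16}
Aᶜ = {1, 8, 9, 11, 12, 13, 15, 17}

Aᶜ = {1, 8, 9, 11, 12, 13, 15, 17}


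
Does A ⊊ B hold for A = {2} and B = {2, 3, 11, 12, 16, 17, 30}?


A ⊂ B requires: A ⊆ B AND A ≠ B.
A ⊆ B? Yes
A = B? No
A ⊂ B: Yes (A is a proper subset of B)

Yes, A ⊂ B


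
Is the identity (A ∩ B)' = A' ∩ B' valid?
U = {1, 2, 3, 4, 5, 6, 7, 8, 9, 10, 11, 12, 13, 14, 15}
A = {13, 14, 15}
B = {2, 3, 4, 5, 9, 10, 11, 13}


LHS: A ∩ B = {13}
(A ∩ B)' = U \ (A ∩ B) = {1, 2, 3, 4, 5, 6, 7, 8, 9, 10, 11, 12, 14, 15}
A' = {1, 2, 3, 4, 5, 6, 7, 8, 9, 10, 11, 12}, B' = {1, 6, 7, 8, 12, 14, 15}
Claimed RHS: A' ∩ B' = {1, 6, 7, 8, 12}
Identity is INVALID: LHS = {1, 2, 3, 4, 5, 6, 7, 8, 9, 10, 11, 12, 14, 15} but the RHS claimed here equals {1, 6, 7, 8, 12}. The correct form is (A ∩ B)' = A' ∪ B'.

Identity is invalid: (A ∩ B)' = {1, 2, 3, 4, 5, 6, 7, 8, 9, 10, 11, 12, 14, 15} but A' ∩ B' = {1, 6, 7, 8, 12}. The correct De Morgan law is (A ∩ B)' = A' ∪ B'.


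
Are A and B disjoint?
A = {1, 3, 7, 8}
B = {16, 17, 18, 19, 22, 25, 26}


Disjoint means A ∩ B = ∅.
A ∩ B = ∅
A ∩ B = ∅, so A and B are disjoint.

Yes, A and B are disjoint


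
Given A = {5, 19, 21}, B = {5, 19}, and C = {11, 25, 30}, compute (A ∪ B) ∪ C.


A ∪ B = {5, 19, 21}
(A ∪ B) ∪ C = {5, 11, 19, 21, 25, 30}

A ∪ B ∪ C = {5, 11, 19, 21, 25, 30}


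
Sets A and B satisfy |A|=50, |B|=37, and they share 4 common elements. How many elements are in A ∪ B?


|A ∪ B| = |A| + |B| - |A ∩ B|
= 50 + 37 - 4
= 83

|A ∪ B| = 83


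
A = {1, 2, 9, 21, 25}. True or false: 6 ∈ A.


A = {1, 2, 9, 21, 25}
Checking if 6 is in A
6 is not in A → False

6 ∉ A


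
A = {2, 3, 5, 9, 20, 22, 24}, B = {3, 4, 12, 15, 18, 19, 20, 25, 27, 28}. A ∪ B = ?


A ∪ B = all elements in A or B (or both)
A = {2, 3, 5, 9, 20, 22, 24}
B = {3, 4, 12, 15, 18, 19, 20, 25, 27, 28}
A ∪ B = {2, 3, 4, 5, 9, 12, 15, 18, 19, 20, 22, 24, 25, 27, 28}

A ∪ B = {2, 3, 4, 5, 9, 12, 15, 18, 19, 20, 22, 24, 25, 27, 28}


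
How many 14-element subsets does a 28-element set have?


C(n,k) = n! / (k!(n-k)!)
C(28,14) = 28! / (14!14!)
= 40116600

C(28,14) = 40116600


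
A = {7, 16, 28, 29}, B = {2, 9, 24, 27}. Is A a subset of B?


A ⊆ B means every element of A is in B.
Elements in A not in B: {7, 16, 28, 29}
So A ⊄ B.

No, A ⊄ B


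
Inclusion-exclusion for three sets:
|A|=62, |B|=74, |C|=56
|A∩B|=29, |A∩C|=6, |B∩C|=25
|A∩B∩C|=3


|A∪B∪C| = |A|+|B|+|C| - |A∩B|-|A∩C|-|B∩C| + |A∩B∩C|
= 62+74+56 - 29-6-25 + 3
= 192 - 60 + 3
= 135

|A ∪ B ∪ C| = 135


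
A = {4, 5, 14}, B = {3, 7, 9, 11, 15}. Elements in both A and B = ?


A = {4, 5, 14}
B = {3, 7, 9, 11, 15}
Region: in both A and B
Elements: ∅

Elements in both A and B: ∅


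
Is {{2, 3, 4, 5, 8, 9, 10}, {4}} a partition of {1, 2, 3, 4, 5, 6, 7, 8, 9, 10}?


A partition requires: (1) non-empty parts, (2) pairwise disjoint, (3) union = U
Parts: {2, 3, 4, 5, 8, 9, 10}, {4}
Union of parts: {2, 3, 4, 5, 8, 9, 10}
U = {1, 2, 3, 4, 5, 6, 7, 8, 9, 10}
All non-empty? True
Pairwise disjoint? False
Covers U? False

No, not a valid partition


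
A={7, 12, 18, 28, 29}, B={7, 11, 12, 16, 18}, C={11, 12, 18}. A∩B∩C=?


A ∩ B = {7, 12, 18}
(A ∩ B) ∩ C = {12, 18}

A ∩ B ∩ C = {12, 18}


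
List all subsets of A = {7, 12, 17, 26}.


|A| = 4, so |P(A)| = 2^4 = 16
Enumerate subsets by cardinality (0 to 4):
∅, {7}, {12}, {17}, {26}, {7, 12}, {7, 17}, {7, 26}, {12, 17}, {12, 26}, {17, 26}, {7, 12, 17}, {7, 12, 26}, {7, 17, 26}, {12, 17, 26}, {7, 12, 17, 26}

P(A) has 16 subsets: ∅, {7}, {12}, {17}, {26}, {7, 12}, {7, 17}, {7, 26}, {12, 17}, {12, 26}, {17, 26}, {7, 12, 17}, {7, 12, 26}, {7, 17, 26}, {12, 17, 26}, {7, 12, 17, 26}


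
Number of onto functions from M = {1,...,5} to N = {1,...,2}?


n = |M| = 5, k = |N| = 2. Surjections via inclusion-exclusion:
S(n,k) = Σ(-1)^i × C(k,i) × (k-i)^n, i=0 to k
i=0: (-1)^0×C(2,0)×2^5 = 32
i=1: (-1)^1×C(2,1)×1^5 = -2
i=2: (-1)^2×C(2,2)×0^5 = 0
Total = 30

Number of surjections = 30


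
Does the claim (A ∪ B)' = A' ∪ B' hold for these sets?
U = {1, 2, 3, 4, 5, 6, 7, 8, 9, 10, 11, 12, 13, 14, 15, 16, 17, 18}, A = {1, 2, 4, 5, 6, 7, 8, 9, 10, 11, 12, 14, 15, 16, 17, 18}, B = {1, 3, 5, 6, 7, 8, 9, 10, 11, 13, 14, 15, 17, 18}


LHS: A ∪ B = {1, 2, 3, 4, 5, 6, 7, 8, 9, 10, 11, 12, 13, 14, 15, 16, 17, 18}
(A ∪ B)' = U \ (A ∪ B) = ∅
A' = {3, 13}, B' = {2, 4, 12, 16}
Claimed RHS: A' ∪ B' = {2, 3, 4, 12, 13, 16}
Identity is INVALID: LHS = ∅ but the RHS claimed here equals {2, 3, 4, 12, 13, 16}. The correct form is (A ∪ B)' = A' ∩ B'.

Identity is invalid: (A ∪ B)' = ∅ but A' ∪ B' = {2, 3, 4, 12, 13, 16}. The correct De Morgan law is (A ∪ B)' = A' ∩ B'.


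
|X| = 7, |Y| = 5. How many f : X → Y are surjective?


n = |X| = 7, k = |Y| = 5. Surjections via inclusion-exclusion:
S(n,k) = Σ(-1)^i × C(k,i) × (k-i)^n, i=0 to k
i=0: (-1)^0×C(5,0)×5^7 = 78125
i=1: (-1)^1×C(5,1)×4^7 = -81920
i=2: (-1)^2×C(5,2)×3^7 = 21870
i=3: (-1)^3×C(5,3)×2^7 = -1280
i=4: (-1)^4×C(5,4)×1^7 = 5
i=5: (-1)^5×C(5,5)×0^7 = 0
Total = 16800

Number of surjections = 16800


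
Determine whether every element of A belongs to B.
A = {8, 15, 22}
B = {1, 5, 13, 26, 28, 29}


A ⊆ B means every element of A is in B.
Elements in A not in B: {8, 15, 22}
So A ⊄ B.

No, A ⊄ B


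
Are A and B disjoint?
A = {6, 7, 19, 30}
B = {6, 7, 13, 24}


Disjoint means A ∩ B = ∅.
A ∩ B = {6, 7}
A ∩ B ≠ ∅, so A and B are NOT disjoint.

No, A and B are not disjoint (A ∩ B = {6, 7})


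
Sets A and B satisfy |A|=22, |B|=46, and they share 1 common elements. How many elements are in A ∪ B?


|A ∪ B| = |A| + |B| - |A ∩ B|
= 22 + 46 - 1
= 67

|A ∪ B| = 67


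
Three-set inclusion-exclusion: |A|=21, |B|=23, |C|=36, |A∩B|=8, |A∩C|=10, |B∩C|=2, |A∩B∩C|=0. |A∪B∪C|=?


|A∪B∪C| = |A|+|B|+|C| - |A∩B|-|A∩C|-|B∩C| + |A∩B∩C|
= 21+23+36 - 8-10-2 + 0
= 80 - 20 + 0
= 60

|A ∪ B ∪ C| = 60


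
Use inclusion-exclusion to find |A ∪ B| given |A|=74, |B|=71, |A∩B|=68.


|A ∪ B| = |A| + |B| - |A ∩ B|
= 74 + 71 - 68
= 77

|A ∪ B| = 77


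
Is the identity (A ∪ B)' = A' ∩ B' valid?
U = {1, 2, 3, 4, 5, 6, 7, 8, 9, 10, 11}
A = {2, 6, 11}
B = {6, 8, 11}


LHS: A ∪ B = {2, 6, 8, 11}
(A ∪ B)' = U \ (A ∪ B) = {1, 3, 4, 5, 7, 9, 10}
A' = {1, 3, 4, 5, 7, 8, 9, 10}, B' = {1, 2, 3, 4, 5, 7, 9, 10}
Claimed RHS: A' ∩ B' = {1, 3, 4, 5, 7, 9, 10}
Identity is VALID: LHS = RHS = {1, 3, 4, 5, 7, 9, 10} ✓

Identity is valid. (A ∪ B)' = A' ∩ B' = {1, 3, 4, 5, 7, 9, 10}


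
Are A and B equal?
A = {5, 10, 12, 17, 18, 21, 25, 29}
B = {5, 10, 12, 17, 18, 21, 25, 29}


Two sets are equal iff they have exactly the same elements.
A = {5, 10, 12, 17, 18, 21, 25, 29}
B = {5, 10, 12, 17, 18, 21, 25, 29}
Same elements → A = B

Yes, A = B


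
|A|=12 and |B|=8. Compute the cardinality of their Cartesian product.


|A × B| = |A| × |B|
= 12 × 8
= 96

|A × B| = 96


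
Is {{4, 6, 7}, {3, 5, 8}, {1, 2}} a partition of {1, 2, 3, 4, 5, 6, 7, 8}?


A partition requires: (1) non-empty parts, (2) pairwise disjoint, (3) union = U
Parts: {4, 6, 7}, {3, 5, 8}, {1, 2}
Union of parts: {1, 2, 3, 4, 5, 6, 7, 8}
U = {1, 2, 3, 4, 5, 6, 7, 8}
All non-empty? True
Pairwise disjoint? True
Covers U? True

Yes, valid partition


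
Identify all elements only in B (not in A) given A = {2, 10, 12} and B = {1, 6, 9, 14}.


A = {2, 10, 12}
B = {1, 6, 9, 14}
Region: only in B (not in A)
Elements: {1, 6, 9, 14}

Elements only in B (not in A): {1, 6, 9, 14}


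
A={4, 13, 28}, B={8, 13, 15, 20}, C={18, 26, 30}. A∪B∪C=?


A ∪ B = {4, 8, 13, 15, 20, 28}
(A ∪ B) ∪ C = {4, 8, 13, 15, 18, 20, 26, 28, 30}

A ∪ B ∪ C = {4, 8, 13, 15, 18, 20, 26, 28, 30}


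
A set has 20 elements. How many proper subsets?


Total subsets = 2^n = 2^20 = 1048576
Proper subsets exclude the set itself: 2^n - 1
= 1048576 - 1
= 1048575

Number of proper subsets = 1048575


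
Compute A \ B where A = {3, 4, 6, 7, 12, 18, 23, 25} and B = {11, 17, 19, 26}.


A \ B = elements in A but not in B
A = {3, 4, 6, 7, 12, 18, 23, 25}
B = {11, 17, 19, 26}
Remove from A any elements in B
A \ B = {3, 4, 6, 7, 12, 18, 23, 25}

A \ B = {3, 4, 6, 7, 12, 18, 23, 25}
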